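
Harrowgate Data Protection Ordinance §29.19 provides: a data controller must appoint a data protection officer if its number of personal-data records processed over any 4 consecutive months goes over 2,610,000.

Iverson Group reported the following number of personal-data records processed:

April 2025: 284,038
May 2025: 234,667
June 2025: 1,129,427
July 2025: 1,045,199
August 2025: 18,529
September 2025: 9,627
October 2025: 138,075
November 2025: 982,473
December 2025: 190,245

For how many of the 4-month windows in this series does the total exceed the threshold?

1

April 2025–July 2025: 284,038 + 234,667 + 1,129,427 + 1,045,199 = 2,693,331 (over)
May 2025–August 2025: 234,667 + 1,129,427 + 1,045,199 + 18,529 = 2,427,822 (under)
June 2025–September 2025: 1,129,427 + 1,045,199 + 18,529 + 9,627 = 2,202,782 (under)
July 2025–October 2025: 1,045,199 + 18,529 + 9,627 + 138,075 = 1,211,430 (under)
August 2025–November 2025: 18,529 + 9,627 + 138,075 + 982,473 = 1,148,704 (under)
September 2025–December 2025: 9,627 + 138,075 + 982,473 + 190,245 = 1,320,420 (under)
1 window exceeds the threshold.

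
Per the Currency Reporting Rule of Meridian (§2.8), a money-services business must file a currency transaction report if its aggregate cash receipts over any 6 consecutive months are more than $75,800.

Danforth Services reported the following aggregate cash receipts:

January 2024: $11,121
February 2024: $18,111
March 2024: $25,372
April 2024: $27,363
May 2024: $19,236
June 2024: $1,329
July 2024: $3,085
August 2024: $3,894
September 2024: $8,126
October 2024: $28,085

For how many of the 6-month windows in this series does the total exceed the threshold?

3

January 2024–June 2024: $11,121 + $18,111 + $25,372 + $27,363 + $19,236 + $1,329 = $102,532 (over)
February 2024–July 2024: $18,111 + $25,372 + $27,363 + $19,236 + $1,329 + $3,085 = $94,496 (over)
March 2024–August 2024: $25,372 + $27,363 + $19,236 + $1,329 + $3,085 + $3,894 = $80,279 (over)
April 2024–September 2024: $27,363 + $19,236 + $1,329 + $3,085 + $3,894 + $8,126 = $63,033 (under)
May 2024–October 2024: $19,236 + $1,329 + $3,085 + $3,894 + $8,126 + $28,085 = $63,755 (under)
3 windows exceed the threshold.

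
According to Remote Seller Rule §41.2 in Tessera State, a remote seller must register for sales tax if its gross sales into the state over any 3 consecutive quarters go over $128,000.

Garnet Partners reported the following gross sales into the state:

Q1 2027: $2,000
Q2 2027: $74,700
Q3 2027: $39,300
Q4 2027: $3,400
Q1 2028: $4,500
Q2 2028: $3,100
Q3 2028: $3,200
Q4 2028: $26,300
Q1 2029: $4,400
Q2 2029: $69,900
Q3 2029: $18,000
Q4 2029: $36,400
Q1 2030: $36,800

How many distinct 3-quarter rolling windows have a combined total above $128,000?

Q1 2027–Q3 2027: $2,000 + $74,700 + $39,300 = $116,000 (under)
Q2 2027–Q4 2027: $74,700 + $39,300 + $3,400 = $117,400 (under)
Q3 2027–Q1 2028: $39,300 + $3,400 + $4,500 = $47,200 (under)
Q4 2027–Q2 2028: $3,400 + $4,500 + $3,100 = $11,000 (under)
Q1 2028–Q3 2028: $4,500 + $3,100 + $3,200 = $10,800 (under)
Q2 2028–Q4 2028: $3,100 + $3,200 + $26,300 = $32,600 (under)
Q3 2028–Q1 2029: $3,200 + $26,300 + $4,400 = $33,900 (under)
Q4 2028–Q2 2029: $26,300 + $4,400 + $69,900 = $100,600 (under)
Q1 2029–Q3 2029: $4,400 + $69,900 + $18,000 = $92,300 (under)
Q2 2029–Q4 2029: $69,900 + $18,000 + $36,400 = $124,300 (under)
Q3 2029–Q1 2030: $18,000 + $36,400 + $36,800 = $91,200 (under)
0 windows exceed the threshold.

0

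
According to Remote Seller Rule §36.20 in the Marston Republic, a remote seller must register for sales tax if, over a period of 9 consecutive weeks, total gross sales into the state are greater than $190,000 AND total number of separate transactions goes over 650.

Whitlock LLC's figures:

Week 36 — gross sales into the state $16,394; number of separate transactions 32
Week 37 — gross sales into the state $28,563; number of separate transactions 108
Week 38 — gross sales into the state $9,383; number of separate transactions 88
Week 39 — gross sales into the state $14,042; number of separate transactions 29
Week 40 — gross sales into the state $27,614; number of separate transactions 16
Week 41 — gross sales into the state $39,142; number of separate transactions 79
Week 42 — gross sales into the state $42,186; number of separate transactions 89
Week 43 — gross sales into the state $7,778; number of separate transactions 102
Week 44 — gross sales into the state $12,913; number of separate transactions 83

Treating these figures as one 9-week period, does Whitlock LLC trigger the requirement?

No

Total gross sales into the state: $16,394 + $28,563 + $9,383 + $14,042 + $27,614 + $39,142 + $42,186 + $7,778 + $12,913 = $198,015 (> $190,000).
Total number of separate transactions: 32 + 108 + 88 + 29 + 16 + 79 + 89 + 102 + 83 = 626 (≤ 650).
The test is 'and': the rule requires both, and at least one is not exceeded.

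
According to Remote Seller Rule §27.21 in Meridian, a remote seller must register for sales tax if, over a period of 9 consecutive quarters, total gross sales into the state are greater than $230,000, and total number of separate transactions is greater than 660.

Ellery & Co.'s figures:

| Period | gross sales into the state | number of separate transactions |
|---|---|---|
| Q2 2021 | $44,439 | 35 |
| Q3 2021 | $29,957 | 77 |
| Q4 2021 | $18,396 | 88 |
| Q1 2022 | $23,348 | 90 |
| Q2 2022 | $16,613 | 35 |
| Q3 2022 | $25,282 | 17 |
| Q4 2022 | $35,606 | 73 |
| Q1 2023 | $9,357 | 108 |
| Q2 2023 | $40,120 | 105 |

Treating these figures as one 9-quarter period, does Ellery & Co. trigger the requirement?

Total gross sales into the state: $44,439 + $29,957 + $18,396 + $23,348 + $16,613 + $25,282 + $35,606 + $9,357 + $40,120 = $243,118 (> $230,000).
Total number of separate transactions: 35 + 77 + 88 + 90 + 35 + 17 + 73 + 108 + 105 = 628 (≤ 660).
The test is 'and': the rule requires both, and at least one is not exceeded.

No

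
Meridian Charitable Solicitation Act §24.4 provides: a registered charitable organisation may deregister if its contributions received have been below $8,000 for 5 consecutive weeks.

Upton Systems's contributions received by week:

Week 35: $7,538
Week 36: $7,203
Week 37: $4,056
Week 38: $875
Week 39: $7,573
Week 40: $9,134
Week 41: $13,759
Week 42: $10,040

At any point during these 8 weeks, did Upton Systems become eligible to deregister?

Weeks below $8,000: Week 35, Week 36, Week 37, Week 38, Week 39.
Longest run of consecutive weeks below the threshold: 5.
5 ≥ 5, so Upton Systems became eligible.

Yes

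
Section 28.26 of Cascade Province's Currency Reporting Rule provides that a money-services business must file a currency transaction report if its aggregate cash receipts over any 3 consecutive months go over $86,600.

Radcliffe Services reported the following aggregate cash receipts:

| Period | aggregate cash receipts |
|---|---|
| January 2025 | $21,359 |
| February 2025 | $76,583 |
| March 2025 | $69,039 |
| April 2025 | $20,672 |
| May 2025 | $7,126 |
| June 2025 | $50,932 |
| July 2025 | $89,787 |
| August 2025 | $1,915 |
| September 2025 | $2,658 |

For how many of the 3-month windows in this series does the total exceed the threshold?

January 2025–March 2025: $21,359 + $76,583 + $69,039 = $166,981 (over)
February 2025–April 2025: $76,583 + $69,039 + $20,672 = $166,294 (over)
March 2025–May 2025: $69,039 + $20,672 + $7,126 = $96,837 (over)
April 2025–June 2025: $20,672 + $7,126 + $50,932 = $78,730 (under)
May 2025–July 2025: $7,126 + $50,932 + $89,787 = $147,845 (over)
June 2025–August 2025: $50,932 + $89,787 + $1,915 = $142,634 (over)
July 2025–September 2025: $89,787 + $1,915 + $2,658 = $94,360 (over)
6 windows exceed the threshold.

6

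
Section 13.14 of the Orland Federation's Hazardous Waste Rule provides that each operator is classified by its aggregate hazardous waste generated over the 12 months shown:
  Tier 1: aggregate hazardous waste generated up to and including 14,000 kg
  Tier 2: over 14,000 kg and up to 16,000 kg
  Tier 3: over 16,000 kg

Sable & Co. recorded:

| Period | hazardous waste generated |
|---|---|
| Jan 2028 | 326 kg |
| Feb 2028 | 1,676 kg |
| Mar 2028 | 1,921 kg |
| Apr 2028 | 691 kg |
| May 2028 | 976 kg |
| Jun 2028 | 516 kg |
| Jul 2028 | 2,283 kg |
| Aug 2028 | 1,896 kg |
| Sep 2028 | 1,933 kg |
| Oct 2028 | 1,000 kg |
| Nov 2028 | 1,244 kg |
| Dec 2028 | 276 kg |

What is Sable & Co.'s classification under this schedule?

Tier 2

Aggregate hazardous waste generated: 326 kg + 1,676 kg + 1,921 kg + 691 kg + 976 kg + 516 kg + 2,283 kg + 1,896 kg + 1,933 kg + 1,000 kg + 1,244 kg + 276 kg = 14,738 kg.
14,000 kg < 14,738 kg ≤ 16,000 kg, so Tier 2 applies.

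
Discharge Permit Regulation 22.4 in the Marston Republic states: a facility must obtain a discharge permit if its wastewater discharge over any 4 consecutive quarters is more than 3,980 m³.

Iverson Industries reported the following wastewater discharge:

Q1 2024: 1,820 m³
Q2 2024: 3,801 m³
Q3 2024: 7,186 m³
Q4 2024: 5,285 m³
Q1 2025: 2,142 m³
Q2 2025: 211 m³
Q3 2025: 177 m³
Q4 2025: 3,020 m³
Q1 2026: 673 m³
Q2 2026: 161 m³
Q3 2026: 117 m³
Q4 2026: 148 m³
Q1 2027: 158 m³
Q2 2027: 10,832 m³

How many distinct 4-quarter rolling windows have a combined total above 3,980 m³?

Q1 2024–Q4 2024: 1,820 m³ + 3,801 m³ + 7,186 m³ + 5,285 m³ = 18,092 m³ (over)
Q2 2024–Q1 2025: 3,801 m³ + 7,186 m³ + 5,285 m³ + 2,142 m³ = 18,414 m³ (over)
Q3 2024–Q2 2025: 7,186 m³ + 5,285 m³ + 2,142 m³ + 211 m³ = 14,824 m³ (over)
Q4 2024–Q3 2025: 5,285 m³ + 2,142 m³ + 211 m³ + 177 m³ = 7,815 m³ (over)
Q1 2025–Q4 2025: 2,142 m³ + 211 m³ + 177 m³ + 3,020 m³ = 5,550 m³ (over)
Q2 2025–Q1 2026: 211 m³ + 177 m³ + 3,020 m³ + 673 m³ = 4,081 m³ (over)
Q3 2025–Q2 2026: 177 m³ + 3,020 m³ + 673 m³ + 161 m³ = 4,031 m³ (over)
Q4 2025–Q3 2026: 3,020 m³ + 673 m³ + 161 m³ + 117 m³ = 3,971 m³ (under)
Q1 2026–Q4 2026: 673 m³ + 161 m³ + 117 m³ + 148 m³ = 1,099 m³ (under)
Q2 2026–Q1 2027: 161 m³ + 117 m³ + 148 m³ + 158 m³ = 584 m³ (under)
Q3 2026–Q2 2027: 117 m³ + 148 m³ + 158 m³ + 10,832 m³ = 11,255 m³ (over)
8 windows exceed the threshold.

8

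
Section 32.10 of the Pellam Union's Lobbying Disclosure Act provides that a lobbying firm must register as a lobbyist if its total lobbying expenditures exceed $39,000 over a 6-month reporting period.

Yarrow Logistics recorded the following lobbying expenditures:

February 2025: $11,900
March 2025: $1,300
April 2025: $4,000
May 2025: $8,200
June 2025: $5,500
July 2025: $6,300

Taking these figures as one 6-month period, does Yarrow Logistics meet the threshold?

Total lobbying expenditures: $11,900 + $1,300 + $4,000 + $8,200 + $5,500 + $6,300 = $37,200.
$37,200 ≤ $39,000, so the threshold is not exceeded.

No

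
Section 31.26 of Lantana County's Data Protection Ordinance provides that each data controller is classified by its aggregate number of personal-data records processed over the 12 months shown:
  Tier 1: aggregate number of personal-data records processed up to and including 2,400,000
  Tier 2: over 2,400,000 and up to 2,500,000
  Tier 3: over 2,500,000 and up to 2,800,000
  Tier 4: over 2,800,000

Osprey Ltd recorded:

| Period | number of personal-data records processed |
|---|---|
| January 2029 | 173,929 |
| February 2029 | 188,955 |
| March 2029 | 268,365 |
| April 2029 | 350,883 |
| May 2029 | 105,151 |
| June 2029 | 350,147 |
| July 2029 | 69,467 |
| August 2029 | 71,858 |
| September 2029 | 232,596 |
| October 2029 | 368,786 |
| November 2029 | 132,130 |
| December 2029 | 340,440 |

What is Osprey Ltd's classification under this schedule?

Aggregate number of personal-data records processed: 173,929 + 188,955 + 268,365 + 350,883 + 105,151 + 350,147 + 69,467 + 71,858 + 232,596 + 368,786 + 132,130 + 340,440 = 2,652,707.
2,500,000 < 2,652,707 ≤ 2,800,000, so Tier 3 applies.

Tier 3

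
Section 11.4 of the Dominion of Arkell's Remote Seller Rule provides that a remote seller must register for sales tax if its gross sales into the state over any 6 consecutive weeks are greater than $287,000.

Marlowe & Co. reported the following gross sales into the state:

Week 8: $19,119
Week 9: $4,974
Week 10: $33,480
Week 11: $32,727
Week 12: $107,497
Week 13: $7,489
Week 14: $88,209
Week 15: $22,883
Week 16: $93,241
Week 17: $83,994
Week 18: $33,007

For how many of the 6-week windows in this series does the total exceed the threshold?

4

Week 8–Week 13: $19,119 + $4,974 + $33,480 + $32,727 + $107,497 + $7,489 = $205,286 (under)
Week 9–Week 14: $4,974 + $33,480 + $32,727 + $107,497 + $7,489 + $88,209 = $274,376 (under)
Week 10–Week 15: $33,480 + $32,727 + $107,497 + $7,489 + $88,209 + $22,883 = $292,285 (over)
Week 11–Week 16: $32,727 + $107,497 + $7,489 + $88,209 + $22,883 + $93,241 = $352,046 (over)
Week 12–Week 17: $107,497 + $7,489 + $88,209 + $22,883 + $93,241 + $83,994 = $403,313 (over)
Week 13–Week 18: $7,489 + $88,209 + $22,883 + $93,241 + $83,994 + $33,007 = $328,823 (over)
4 windows exceed the threshold.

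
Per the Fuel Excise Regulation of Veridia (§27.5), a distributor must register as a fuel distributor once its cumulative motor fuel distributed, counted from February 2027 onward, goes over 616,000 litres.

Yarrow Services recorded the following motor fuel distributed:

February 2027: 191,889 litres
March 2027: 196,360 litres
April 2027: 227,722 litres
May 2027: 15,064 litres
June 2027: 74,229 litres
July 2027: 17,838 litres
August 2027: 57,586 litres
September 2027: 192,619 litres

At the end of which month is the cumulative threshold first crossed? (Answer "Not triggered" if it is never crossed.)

May 2027

Through February 2027: 191,889 litres
Through March 2027: 388,249 litres
Through April 2027: 615,971 litres
Through May 2027: 631,035 litres ← exceeds threshold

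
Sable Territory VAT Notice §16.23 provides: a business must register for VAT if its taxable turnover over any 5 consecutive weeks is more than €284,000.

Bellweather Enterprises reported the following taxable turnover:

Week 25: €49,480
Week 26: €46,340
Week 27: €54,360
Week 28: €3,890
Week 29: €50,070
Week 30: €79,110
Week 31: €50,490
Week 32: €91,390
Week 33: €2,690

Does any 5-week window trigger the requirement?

Week 25–Week 29: €49,480 + €46,340 + €54,360 + €3,890 + €50,070 = €204,140 (under)
Week 26–Week 30: €46,340 + €54,360 + €3,890 + €50,070 + €79,110 = €233,770 (under)
Week 27–Week 31: €54,360 + €3,890 + €50,070 + €79,110 + €50,490 = €237,920 (under)
Week 28–Week 32: €3,890 + €50,070 + €79,110 + €50,490 + €91,390 = €274,950 (under)
Week 29–Week 33: €50,070 + €79,110 + €50,490 + €91,390 + €2,690 = €273,750 (under)
No window exceeds €284,000.

No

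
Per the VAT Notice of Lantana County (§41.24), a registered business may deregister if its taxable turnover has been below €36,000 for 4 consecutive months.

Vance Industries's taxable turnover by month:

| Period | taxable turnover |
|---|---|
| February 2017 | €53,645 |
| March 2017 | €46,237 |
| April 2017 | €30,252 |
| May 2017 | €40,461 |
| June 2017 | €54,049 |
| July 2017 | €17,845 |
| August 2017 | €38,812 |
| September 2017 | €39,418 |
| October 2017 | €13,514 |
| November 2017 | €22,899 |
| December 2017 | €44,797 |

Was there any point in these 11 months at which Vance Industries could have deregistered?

Months below €36,000: April 2017, July 2017, October 2017, November 2017.
Longest run of consecutive months below the threshold: 2.
2 < 4, so Vance Industries never became eligible.

No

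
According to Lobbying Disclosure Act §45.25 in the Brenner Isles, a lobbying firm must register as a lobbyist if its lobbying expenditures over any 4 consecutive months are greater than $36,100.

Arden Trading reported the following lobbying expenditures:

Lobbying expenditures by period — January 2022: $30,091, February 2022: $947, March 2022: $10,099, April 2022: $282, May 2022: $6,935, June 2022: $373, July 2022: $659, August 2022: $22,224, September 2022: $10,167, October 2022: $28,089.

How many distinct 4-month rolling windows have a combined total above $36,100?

2

January 2022–April 2022: $30,091 + $947 + $10,099 + $282 = $41,419 (over)
February 2022–May 2022: $947 + $10,099 + $282 + $6,935 = $18,263 (under)
March 2022–June 2022: $10,099 + $282 + $6,935 + $373 = $17,689 (under)
April 2022–July 2022: $282 + $6,935 + $373 + $659 = $8,249 (under)
May 2022–August 2022: $6,935 + $373 + $659 + $22,224 = $30,191 (under)
June 2022–September 2022: $373 + $659 + $22,224 + $10,167 = $33,423 (under)
July 2022–October 2022: $659 + $22,224 + $10,167 + $28,089 = $61,139 (over)
2 windows exceed the threshold.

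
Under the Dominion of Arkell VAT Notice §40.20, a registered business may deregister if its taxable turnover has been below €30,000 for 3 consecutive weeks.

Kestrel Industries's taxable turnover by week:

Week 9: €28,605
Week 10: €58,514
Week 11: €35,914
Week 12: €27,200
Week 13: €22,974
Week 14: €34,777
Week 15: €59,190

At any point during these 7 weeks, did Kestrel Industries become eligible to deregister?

Weeks below €30,000: Week 9, Week 12, Week 13.
Longest run of consecutive weeks below the threshold: 2.
2 < 3, so Kestrel Industries never became eligible.

No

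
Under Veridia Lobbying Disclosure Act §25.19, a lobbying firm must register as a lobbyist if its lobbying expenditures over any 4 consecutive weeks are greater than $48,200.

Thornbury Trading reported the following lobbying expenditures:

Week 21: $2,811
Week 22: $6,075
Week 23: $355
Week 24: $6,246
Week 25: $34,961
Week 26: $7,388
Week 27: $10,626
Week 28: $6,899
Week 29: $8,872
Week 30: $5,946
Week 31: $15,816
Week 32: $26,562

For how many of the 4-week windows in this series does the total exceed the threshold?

Week 21–Week 24: $2,811 + $6,075 + $355 + $6,246 = $15,487 (under)
Week 22–Week 25: $6,075 + $355 + $6,246 + $34,961 = $47,637 (under)
Week 23–Week 26: $355 + $6,246 + $34,961 + $7,388 = $48,950 (over)
Week 24–Week 27: $6,246 + $34,961 + $7,388 + $10,626 = $59,221 (over)
Week 25–Week 28: $34,961 + $7,388 + $10,626 + $6,899 = $59,874 (over)
Week 26–Week 29: $7,388 + $10,626 + $6,899 + $8,872 = $33,785 (under)
Week 27–Week 30: $10,626 + $6,899 + $8,872 + $5,946 = $32,343 (under)
Week 28–Week 31: $6,899 + $8,872 + $5,946 + $15,816 = $37,533 (under)
Week 29–Week 32: $8,872 + $5,946 + $15,816 + $26,562 = $57,196 (over)
4 windows exceed the threshold.

4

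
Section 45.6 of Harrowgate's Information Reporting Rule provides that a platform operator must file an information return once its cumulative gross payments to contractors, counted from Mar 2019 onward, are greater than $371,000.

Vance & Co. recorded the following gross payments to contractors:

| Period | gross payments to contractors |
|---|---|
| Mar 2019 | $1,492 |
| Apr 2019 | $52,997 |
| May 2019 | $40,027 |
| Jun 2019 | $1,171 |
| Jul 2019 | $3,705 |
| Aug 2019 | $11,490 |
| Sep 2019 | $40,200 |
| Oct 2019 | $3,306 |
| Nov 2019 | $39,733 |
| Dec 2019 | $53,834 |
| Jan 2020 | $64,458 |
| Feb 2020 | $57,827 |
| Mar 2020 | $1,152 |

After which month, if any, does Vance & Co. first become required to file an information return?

Mar 2020

Through Mar 2019: $1,492
Through Apr 2019: $54,489
Through May 2019: $94,516
Through Jun 2019: $95,687
Through Jul 2019: $99,392
Through Aug 2019: $110,882
Through Sep 2019: $151,082
Through Oct 2019: $154,388
Through Nov 2019: $194,121
Through Dec 2019: $247,955
Through Jan 2020: $312,413
Through Feb 2020: $370,240
Through Mar 2020: $371,392 ← exceeds threshold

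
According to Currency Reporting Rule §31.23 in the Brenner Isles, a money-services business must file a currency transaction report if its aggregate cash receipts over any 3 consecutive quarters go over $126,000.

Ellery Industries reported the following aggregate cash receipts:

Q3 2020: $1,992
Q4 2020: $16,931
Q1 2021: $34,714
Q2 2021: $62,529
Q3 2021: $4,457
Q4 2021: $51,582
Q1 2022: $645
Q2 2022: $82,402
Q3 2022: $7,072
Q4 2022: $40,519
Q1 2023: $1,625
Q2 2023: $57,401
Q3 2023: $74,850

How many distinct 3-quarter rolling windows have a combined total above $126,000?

Q3 2020–Q1 2021: $1,992 + $16,931 + $34,714 = $53,637 (under)
Q4 2020–Q2 2021: $16,931 + $34,714 + $62,529 = $114,174 (under)
Q1 2021–Q3 2021: $34,714 + $62,529 + $4,457 = $101,700 (under)
Q2 2021–Q4 2021: $62,529 + $4,457 + $51,582 = $118,568 (under)
Q3 2021–Q1 2022: $4,457 + $51,582 + $645 = $56,684 (under)
Q4 2021–Q2 2022: $51,582 + $645 + $82,402 = $134,629 (over)
Q1 2022–Q3 2022: $645 + $82,402 + $7,072 = $90,119 (under)
Q2 2022–Q4 2022: $82,402 + $7,072 + $40,519 = $129,993 (over)
Q3 2022–Q1 2023: $7,072 + $40,519 + $1,625 = $49,216 (under)
Q4 2022–Q2 2023: $40,519 + $1,625 + $57,401 = $99,545 (under)
Q1 2023–Q3 2023: $1,625 + $57,401 + $74,850 = $133,876 (over)
3 windows exceed the threshold.

3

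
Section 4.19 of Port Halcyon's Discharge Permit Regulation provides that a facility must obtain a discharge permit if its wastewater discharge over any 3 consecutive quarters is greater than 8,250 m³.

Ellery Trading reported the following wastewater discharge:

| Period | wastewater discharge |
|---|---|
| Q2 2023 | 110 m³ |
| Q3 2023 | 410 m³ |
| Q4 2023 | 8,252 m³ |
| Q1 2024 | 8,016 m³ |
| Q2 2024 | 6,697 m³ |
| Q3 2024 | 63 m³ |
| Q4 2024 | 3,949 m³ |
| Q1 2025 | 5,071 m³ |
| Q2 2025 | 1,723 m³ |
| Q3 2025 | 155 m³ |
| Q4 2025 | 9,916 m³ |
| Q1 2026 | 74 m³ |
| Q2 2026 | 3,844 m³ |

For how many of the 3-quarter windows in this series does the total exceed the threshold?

10

Q2 2023–Q4 2023: 110 m³ + 410 m³ + 8,252 m³ = 8,772 m³ (over)
Q3 2023–Q1 2024: 410 m³ + 8,252 m³ + 8,016 m³ = 16,678 m³ (over)
Q4 2023–Q2 2024: 8,252 m³ + 8,016 m³ + 6,697 m³ = 22,965 m³ (over)
Q1 2024–Q3 2024: 8,016 m³ + 6,697 m³ + 63 m³ = 14,776 m³ (over)
Q2 2024–Q4 2024: 6,697 m³ + 63 m³ + 3,949 m³ = 10,709 m³ (over)
Q3 2024–Q1 2025: 63 m³ + 3,949 m³ + 5,071 m³ = 9,083 m³ (over)
Q4 2024–Q2 2025: 3,949 m³ + 5,071 m³ + 1,723 m³ = 10,743 m³ (over)
Q1 2025–Q3 2025: 5,071 m³ + 1,723 m³ + 155 m³ = 6,949 m³ (under)
Q2 2025–Q4 2025: 1,723 m³ + 155 m³ + 9,916 m³ = 11,794 m³ (over)
Q3 2025–Q1 2026: 155 m³ + 9,916 m³ + 74 m³ = 10,145 m³ (over)
Q4 2025–Q2 2026: 9,916 m³ + 74 m³ + 3,844 m³ = 13,834 m³ (over)
10 windows exceed the threshold.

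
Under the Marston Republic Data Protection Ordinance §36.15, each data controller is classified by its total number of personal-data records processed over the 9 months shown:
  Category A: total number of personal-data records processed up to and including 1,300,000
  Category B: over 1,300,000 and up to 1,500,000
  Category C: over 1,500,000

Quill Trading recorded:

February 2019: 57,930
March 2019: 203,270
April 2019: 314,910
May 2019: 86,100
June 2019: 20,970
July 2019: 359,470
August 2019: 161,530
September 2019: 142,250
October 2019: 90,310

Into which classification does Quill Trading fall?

Total number of personal-data records processed: 57,930 + 203,270 + 314,910 + 86,100 + 20,970 + 359,470 + 161,530 + 142,250 + 90,310 = 1,436,740.
1,300,000 < 1,436,740 ≤ 1,500,000, so Category B applies.

Category B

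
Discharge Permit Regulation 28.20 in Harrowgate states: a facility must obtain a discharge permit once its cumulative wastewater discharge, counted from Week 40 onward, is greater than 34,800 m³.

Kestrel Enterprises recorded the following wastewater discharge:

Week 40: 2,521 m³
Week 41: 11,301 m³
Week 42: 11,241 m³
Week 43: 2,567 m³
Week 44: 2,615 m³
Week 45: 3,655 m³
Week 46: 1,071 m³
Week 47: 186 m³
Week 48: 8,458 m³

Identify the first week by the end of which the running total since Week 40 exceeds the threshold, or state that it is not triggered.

Through Week 40: 2,521 m³
Through Week 41: 13,822 m³
Through Week 42: 25,063 m³
Through Week 43: 27,630 m³
Through Week 44: 30,245 m³
Through Week 45: 33,900 m³
Through Week 46: 34,971 m³ ← exceeds threshold

Week 46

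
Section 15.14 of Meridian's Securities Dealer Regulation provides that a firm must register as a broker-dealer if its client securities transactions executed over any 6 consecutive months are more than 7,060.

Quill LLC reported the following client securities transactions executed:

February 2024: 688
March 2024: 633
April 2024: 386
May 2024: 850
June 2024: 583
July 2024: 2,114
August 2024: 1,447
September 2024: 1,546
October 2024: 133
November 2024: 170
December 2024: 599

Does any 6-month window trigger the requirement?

February 2024–July 2024: 688 + 633 + 386 + 850 + 583 + 2,114 = 5,254 (under)
March 2024–August 2024: 633 + 386 + 850 + 583 + 2,114 + 1,447 = 6,013 (under)
April 2024–September 2024: 386 + 850 + 583 + 2,114 + 1,447 + 1,546 = 6,926 (under)
May 2024–October 2024: 850 + 583 + 2,114 + 1,447 + 1,546 + 133 = 6,673 (under)
June 2024–November 2024: 583 + 2,114 + 1,447 + 1,546 + 133 + 170 = 5,993 (under)
July 2024–December 2024: 2,114 + 1,447 + 1,546 + 133 + 170 + 599 = 6,009 (under)
No window exceeds 7,060.

No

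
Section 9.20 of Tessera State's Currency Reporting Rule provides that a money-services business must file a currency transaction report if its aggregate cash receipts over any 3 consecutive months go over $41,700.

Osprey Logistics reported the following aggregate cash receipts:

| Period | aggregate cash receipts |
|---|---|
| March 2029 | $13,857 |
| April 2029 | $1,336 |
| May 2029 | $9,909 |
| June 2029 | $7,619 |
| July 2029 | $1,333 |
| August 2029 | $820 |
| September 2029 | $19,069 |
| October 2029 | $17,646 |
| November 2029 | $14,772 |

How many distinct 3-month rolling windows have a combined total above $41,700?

1

March 2029–May 2029: $13,857 + $1,336 + $9,909 = $25,102 (under)
April 2029–June 2029: $1,336 + $9,909 + $7,619 = $18,864 (under)
May 2029–July 2029: $9,909 + $7,619 + $1,333 = $18,861 (under)
June 2029–August 2029: $7,619 + $1,333 + $820 = $9,772 (under)
July 2029–September 2029: $1,333 + $820 + $19,069 = $21,222 (under)
August 2029–October 2029: $820 + $19,069 + $17,646 = $37,535 (under)
September 2029–November 2029: $19,069 + $17,646 + $14,772 = $51,487 (over)
1 window exceeds the threshold.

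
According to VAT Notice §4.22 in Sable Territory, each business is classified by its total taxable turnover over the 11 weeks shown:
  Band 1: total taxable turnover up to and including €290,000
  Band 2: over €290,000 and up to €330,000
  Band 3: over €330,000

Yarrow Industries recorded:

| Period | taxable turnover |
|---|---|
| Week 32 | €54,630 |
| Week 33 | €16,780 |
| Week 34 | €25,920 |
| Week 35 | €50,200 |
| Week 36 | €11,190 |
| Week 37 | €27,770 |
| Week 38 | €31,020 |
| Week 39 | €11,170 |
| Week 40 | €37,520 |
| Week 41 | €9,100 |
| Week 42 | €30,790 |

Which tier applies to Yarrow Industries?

Band 2

Total taxable turnover: €54,630 + €16,780 + €25,920 + €50,200 + €11,190 + €27,770 + €31,020 + €11,170 + €37,520 + €9,100 + €30,790 = €306,090.
€290,000 < €306,090 ≤ €330,000, so Band 2 applies.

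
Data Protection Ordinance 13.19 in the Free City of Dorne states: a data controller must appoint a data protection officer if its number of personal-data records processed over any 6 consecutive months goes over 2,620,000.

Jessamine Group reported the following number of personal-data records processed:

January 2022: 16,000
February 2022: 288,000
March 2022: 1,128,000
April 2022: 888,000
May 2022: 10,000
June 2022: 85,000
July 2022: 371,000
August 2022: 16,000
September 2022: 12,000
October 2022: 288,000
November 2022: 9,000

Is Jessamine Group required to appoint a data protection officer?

Yes

January 2022–June 2022: 16,000 + 288,000 + 1,128,000 + 888,000 + 10,000 + 85,000 = 2,415,000 (under)
February 2022–July 2022: 288,000 + 1,128,000 + 888,000 + 10,000 + 85,000 + 371,000 = 2,770,000 (over)
March 2022–August 2022: 1,128,000 + 888,000 + 10,000 + 85,000 + 371,000 + 16,000 = 2,498,000 (under)
April 2022–September 2022: 888,000 + 10,000 + 85,000 + 371,000 + 16,000 + 12,000 = 1,382,000 (under)
May 2022–October 2022: 10,000 + 85,000 + 371,000 + 16,000 + 12,000 + 288,000 = 782,000 (under)
June 2022–November 2022: 85,000 + 371,000 + 16,000 + 12,000 + 288,000 + 9,000 = 781,000 (under)
At least one window exceeds 2,620,000.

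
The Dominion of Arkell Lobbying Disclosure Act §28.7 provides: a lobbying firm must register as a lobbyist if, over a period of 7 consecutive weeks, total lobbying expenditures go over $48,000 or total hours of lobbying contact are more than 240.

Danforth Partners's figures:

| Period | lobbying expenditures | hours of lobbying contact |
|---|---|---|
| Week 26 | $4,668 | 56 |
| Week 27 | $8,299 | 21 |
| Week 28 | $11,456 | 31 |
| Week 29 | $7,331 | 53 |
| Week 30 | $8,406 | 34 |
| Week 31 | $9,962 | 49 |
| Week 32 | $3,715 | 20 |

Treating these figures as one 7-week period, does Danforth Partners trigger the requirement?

Yes

Total lobbying expenditures: $4,668 + $8,299 + $11,456 + $7,331 + $8,406 + $9,962 + $3,715 = $53,837 (> $48,000).
Total hours of lobbying contact: 56 + 21 + 31 + 53 + 34 + 49 + 20 = 264 (> 240).
The test is 'or': at least one threshold is exceeded.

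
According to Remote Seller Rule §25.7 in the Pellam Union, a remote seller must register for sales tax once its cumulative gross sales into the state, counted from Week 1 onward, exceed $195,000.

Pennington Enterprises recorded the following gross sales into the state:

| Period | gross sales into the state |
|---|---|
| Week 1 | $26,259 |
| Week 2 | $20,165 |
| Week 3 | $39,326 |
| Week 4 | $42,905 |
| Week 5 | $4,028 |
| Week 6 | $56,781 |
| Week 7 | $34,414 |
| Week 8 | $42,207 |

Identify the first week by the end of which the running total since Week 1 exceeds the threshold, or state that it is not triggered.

Through Week 1: $26,259
Through Week 2: $46,424
Through Week 3: $85,750
Through Week 4: $128,655
Through Week 5: $132,683
Through Week 6: $189,464
Through Week 7: $223,878 ← exceeds threshold

Week 7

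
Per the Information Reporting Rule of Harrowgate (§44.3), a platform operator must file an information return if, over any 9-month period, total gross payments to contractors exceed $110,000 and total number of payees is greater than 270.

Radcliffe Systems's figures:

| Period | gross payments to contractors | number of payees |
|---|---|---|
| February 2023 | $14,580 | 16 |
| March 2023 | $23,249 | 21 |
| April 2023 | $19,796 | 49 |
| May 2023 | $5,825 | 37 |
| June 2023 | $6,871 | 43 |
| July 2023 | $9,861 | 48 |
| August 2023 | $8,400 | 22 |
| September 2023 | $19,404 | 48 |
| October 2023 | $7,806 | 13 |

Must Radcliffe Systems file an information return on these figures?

Total gross payments to contractors: $14,580 + $23,249 + $19,796 + $5,825 + $6,871 + $9,861 + $8,400 + $19,404 + $7,806 = $115,792 (> $110,000).
Total number of payees: 16 + 21 + 49 + 37 + 43 + 48 + 22 + 48 + 13 = 297 (> 270).
The test is 'and': both thresholds are exceeded.

Yes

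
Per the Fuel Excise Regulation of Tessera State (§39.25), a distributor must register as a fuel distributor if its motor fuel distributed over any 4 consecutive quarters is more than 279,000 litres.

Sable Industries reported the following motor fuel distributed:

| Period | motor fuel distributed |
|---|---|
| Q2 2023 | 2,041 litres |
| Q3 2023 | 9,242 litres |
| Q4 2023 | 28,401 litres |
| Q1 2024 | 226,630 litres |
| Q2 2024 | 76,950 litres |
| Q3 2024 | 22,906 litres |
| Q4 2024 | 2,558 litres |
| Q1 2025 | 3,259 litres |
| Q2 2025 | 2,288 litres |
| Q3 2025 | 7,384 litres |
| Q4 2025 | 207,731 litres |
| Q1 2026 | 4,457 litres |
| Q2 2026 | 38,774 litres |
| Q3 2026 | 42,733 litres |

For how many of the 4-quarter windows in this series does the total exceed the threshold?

Q2 2023–Q1 2024: 2,041 litres + 9,242 litres + 28,401 litres + 226,630 litres = 266,314 litres (under)
Q3 2023–Q2 2024: 9,242 litres + 28,401 litres + 226,630 litres + 76,950 litres = 341,223 litres (over)
Q4 2023–Q3 2024: 28,401 litres + 226,630 litres + 76,950 litres + 22,906 litres = 354,887 litres (over)
Q1 2024–Q4 2024: 226,630 litres + 76,950 litres + 22,906 litres + 2,558 litres = 329,044 litres (over)
Q2 2024–Q1 2025: 76,950 litres + 22,906 litres + 2,558 litres + 3,259 litres = 105,673 litres (under)
Q3 2024–Q2 2025: 22,906 litres + 2,558 litres + 3,259 litres + 2,288 litres = 31,011 litres (under)
Q4 2024–Q3 2025: 2,558 litres + 3,259 litres + 2,288 litres + 7,384 litres = 15,489 litres (under)
Q1 2025–Q4 2025: 3,259 litres + 2,288 litres + 7,384 litres + 207,731 litres = 220,662 litres (under)
Q2 2025–Q1 2026: 2,288 litres + 7,384 litres + 207,731 litres + 4,457 litres = 221,860 litres (under)
Q3 2025–Q2 2026: 7,384 litres + 207,731 litres + 4,457 litres + 38,774 litres = 258,346 litres (under)
Q4 2025–Q3 2026: 207,731 litres + 4,457 litres + 38,774 litres + 42,733 litres = 293,695 litres (over)
4 windows exceed the threshold.

4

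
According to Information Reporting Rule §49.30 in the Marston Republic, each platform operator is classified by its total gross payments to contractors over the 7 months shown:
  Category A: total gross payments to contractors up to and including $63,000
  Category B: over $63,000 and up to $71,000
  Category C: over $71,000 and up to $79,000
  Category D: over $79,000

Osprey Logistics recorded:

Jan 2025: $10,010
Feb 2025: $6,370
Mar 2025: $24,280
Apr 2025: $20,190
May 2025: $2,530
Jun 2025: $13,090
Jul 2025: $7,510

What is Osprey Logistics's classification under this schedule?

Total gross payments to contractors: $10,010 + $6,370 + $24,280 + $20,190 + $2,530 + $13,090 + $7,510 = $83,980.
$83,980 > $79,000, so Category D applies.

Category D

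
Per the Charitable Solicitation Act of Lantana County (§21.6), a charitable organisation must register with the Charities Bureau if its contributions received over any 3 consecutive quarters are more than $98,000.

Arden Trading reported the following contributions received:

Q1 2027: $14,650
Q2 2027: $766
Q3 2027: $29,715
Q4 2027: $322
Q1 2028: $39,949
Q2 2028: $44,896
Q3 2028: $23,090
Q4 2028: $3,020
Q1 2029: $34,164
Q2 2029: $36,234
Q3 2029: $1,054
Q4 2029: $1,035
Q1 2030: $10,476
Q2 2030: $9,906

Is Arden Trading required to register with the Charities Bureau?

Yes

Q1 2027–Q3 2027: $14,650 + $766 + $29,715 = $45,131 (under)
Q2 2027–Q4 2027: $766 + $29,715 + $322 = $30,803 (under)
Q3 2027–Q1 2028: $29,715 + $322 + $39,949 = $69,986 (under)
Q4 2027–Q2 2028: $322 + $39,949 + $44,896 = $85,167 (under)
Q1 2028–Q3 2028: $39,949 + $44,896 + $23,090 = $107,935 (over)
Q2 2028–Q4 2028: $44,896 + $23,090 + $3,020 = $71,006 (under)
Q3 2028–Q1 2029: $23,090 + $3,020 + $34,164 = $60,274 (under)
Q4 2028–Q2 2029: $3,020 + $34,164 + $36,234 = $73,418 (under)
Q1 2029–Q3 2029: $34,164 + $36,234 + $1,054 = $71,452 (under)
Q2 2029–Q4 2029: $36,234 + $1,054 + $1,035 = $38,323 (under)
Q3 2029–Q1 2030: $1,054 + $1,035 + $10,476 = $12,565 (under)
Q4 2029–Q2 2030: $1,035 + $10,476 + $9,906 = $21,417 (under)
At least one window exceeds $98,000.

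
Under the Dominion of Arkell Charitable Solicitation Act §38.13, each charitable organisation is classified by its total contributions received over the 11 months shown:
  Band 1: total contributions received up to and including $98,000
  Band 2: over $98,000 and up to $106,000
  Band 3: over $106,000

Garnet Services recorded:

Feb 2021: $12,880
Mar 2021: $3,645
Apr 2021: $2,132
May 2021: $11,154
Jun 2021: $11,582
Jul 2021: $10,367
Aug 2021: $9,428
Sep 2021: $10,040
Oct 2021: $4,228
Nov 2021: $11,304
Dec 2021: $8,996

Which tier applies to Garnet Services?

Total contributions received: $12,880 + $3,645 + $2,132 + $11,154 + $11,582 + $10,367 + $9,428 + $10,040 + $4,228 + $11,304 + $8,996 = $95,756.
$95,756 ≤ $98,000, so Band 1 applies.

Band 1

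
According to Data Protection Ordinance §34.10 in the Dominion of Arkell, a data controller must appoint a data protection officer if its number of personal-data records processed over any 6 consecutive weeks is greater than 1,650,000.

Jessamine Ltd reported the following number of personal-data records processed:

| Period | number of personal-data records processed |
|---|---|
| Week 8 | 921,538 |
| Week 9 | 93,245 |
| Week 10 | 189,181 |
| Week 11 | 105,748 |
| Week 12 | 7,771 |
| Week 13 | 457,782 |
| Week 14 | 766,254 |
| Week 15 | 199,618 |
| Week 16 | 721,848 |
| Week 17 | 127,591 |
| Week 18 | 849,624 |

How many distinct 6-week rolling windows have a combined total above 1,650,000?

5

Week 8–Week 13: 921,538 + 93,245 + 189,181 + 105,748 + 7,771 + 457,782 = 1,775,265 (over)
Week 9–Week 14: 93,245 + 189,181 + 105,748 + 7,771 + 457,782 + 766,254 = 1,619,981 (under)
Week 10–Week 15: 189,181 + 105,748 + 7,771 + 457,782 + 766,254 + 199,618 = 1,726,354 (over)
Week 11–Week 16: 105,748 + 7,771 + 457,782 + 766,254 + 199,618 + 721,848 = 2,259,021 (over)
Week 12–Week 17: 7,771 + 457,782 + 766,254 + 199,618 + 721,848 + 127,591 = 2,280,864 (over)
Week 13–Week 18: 457,782 + 766,254 + 199,618 + 721,848 + 127,591 + 849,624 = 3,122,717 (over)
5 windows exceed the threshold.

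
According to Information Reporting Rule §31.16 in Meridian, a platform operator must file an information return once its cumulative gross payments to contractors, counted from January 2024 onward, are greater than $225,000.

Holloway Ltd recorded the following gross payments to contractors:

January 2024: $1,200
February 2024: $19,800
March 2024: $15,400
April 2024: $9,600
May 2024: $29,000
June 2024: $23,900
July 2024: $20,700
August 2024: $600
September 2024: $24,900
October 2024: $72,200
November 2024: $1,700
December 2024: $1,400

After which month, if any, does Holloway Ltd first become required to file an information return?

Through January 2024: $1,200
Through February 2024: $21,000
Through March 2024: $36,400
Through April 2024: $46,000
Through May 2024: $75,000
Through June 2024: $98,900
Through July 2024: $119,600
Through August 2024: $120,200
Through September 2024: $145,100
Through October 2024: $217,300
Through November 2024: $219,000
Through December 2024: $220,400
Final cumulative total $220,400 ≤ $225,000; the threshold is never exceeded.

Not triggered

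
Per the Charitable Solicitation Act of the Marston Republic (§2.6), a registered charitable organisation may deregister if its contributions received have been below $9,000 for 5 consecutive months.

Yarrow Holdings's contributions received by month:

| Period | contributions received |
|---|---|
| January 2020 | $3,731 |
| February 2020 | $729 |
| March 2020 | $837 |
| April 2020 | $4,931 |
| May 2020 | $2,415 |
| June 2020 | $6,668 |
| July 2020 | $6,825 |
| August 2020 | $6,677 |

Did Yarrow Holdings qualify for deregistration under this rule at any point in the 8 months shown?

Months below $9,000: January 2020, February 2020, March 2020, April 2020, May 2020, June 2020, July 2020, August 2020.
Longest run of consecutive months below the threshold: 8.
8 ≥ 5, so Yarrow Holdings became eligible.

Yes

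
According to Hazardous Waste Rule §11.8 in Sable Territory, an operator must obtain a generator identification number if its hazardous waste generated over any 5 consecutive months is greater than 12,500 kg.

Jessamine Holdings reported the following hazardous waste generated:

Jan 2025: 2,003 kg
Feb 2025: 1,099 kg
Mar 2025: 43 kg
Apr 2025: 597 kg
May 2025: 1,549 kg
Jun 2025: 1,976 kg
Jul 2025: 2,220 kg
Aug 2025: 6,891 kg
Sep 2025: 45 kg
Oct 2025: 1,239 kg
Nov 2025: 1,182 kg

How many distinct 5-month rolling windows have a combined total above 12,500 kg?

Jan 2025–May 2025: 2,003 kg + 1,099 kg + 43 kg + 597 kg + 1,549 kg = 5,291 kg (under)
Feb 2025–Jun 2025: 1,099 kg + 43 kg + 597 kg + 1,549 kg + 1,976 kg = 5,264 kg (under)
Mar 2025–Jul 2025: 43 kg + 597 kg + 1,549 kg + 1,976 kg + 2,220 kg = 6,385 kg (under)
Apr 2025–Aug 2025: 597 kg + 1,549 kg + 1,976 kg + 2,220 kg + 6,891 kg = 13,233 kg (over)
May 2025–Sep 2025: 1,549 kg + 1,976 kg + 2,220 kg + 6,891 kg + 45 kg = 12,681 kg (over)
Jun 2025–Oct 2025: 1,976 kg + 2,220 kg + 6,891 kg + 45 kg + 1,239 kg = 12,371 kg (under)
Jul 2025–Nov 2025: 2,220 kg + 6,891 kg + 45 kg + 1,239 kg + 1,182 kg = 11,577 kg (under)
2 windows exceed the threshold.

2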